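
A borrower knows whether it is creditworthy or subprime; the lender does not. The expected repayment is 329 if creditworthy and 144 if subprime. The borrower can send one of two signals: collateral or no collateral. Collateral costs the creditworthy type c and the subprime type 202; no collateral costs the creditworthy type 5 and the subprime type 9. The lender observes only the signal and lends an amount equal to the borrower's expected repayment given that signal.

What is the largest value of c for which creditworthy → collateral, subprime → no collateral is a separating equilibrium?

190

Under separation: collateral → creditworthy (pays 329); no collateral → subprime (pays 144).
Subprime: 144 − 9 = 135 ≥ 329 − 202 = 127. Holds regardless of c. ✓
Creditworthy: 329 − c ≥ 144 − 5, so c ≤ 329 − 139 = 190.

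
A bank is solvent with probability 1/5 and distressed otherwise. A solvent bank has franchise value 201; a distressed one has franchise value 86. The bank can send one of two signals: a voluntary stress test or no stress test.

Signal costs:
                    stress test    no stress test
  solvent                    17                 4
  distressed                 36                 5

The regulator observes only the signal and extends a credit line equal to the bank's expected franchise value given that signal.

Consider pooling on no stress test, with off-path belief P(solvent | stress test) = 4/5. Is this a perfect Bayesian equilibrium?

On the equilibrium path (no stress test) the regulator holds the prior 1/5 and pays 1/5·201 + 4/5·86 = 109. Off-path (stress test) belief 4/5 gives 4/5·201 + 1/5·86 = 178.
Solvent: no stress test gives 109 − 4 = 105; stress test gives 178 − 17 = 161. Deviates. ✗
Distressed: no stress test gives 109 − 5 = 104; stress test gives 178 − 36 = 142. Deviates. ✗

No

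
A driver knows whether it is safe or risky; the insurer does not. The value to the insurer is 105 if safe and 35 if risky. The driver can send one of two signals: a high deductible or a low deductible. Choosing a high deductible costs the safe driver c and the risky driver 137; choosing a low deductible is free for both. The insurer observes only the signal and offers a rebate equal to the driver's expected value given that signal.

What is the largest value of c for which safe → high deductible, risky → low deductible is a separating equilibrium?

Under separation: high deductible → safe (pays 105); low deductible → risky (pays 35).
Risky: 35 − 0 = 35 ≥ 105 − 137 = -32. Holds regardless of c. ✓
Safe: 105 − c ≥ 35 − 0, so c ≤ 105 − 35 = 70.

70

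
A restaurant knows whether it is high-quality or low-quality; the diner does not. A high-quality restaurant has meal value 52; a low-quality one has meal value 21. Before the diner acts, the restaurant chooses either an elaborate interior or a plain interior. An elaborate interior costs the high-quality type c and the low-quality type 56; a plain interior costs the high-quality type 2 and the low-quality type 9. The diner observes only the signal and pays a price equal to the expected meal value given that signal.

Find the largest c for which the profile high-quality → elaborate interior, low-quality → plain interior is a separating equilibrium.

Under separation: elaborate interior → high-quality (pays 52); plain interior → low-quality (pays 21).
Low-quality: 21 − 9 = 12 ≥ 52 − 56 = -4. Holds regardless of c. ✓
High-quality: 52 − c ≥ 21 − 2, so c ≤ 52 − 19 = 33.

33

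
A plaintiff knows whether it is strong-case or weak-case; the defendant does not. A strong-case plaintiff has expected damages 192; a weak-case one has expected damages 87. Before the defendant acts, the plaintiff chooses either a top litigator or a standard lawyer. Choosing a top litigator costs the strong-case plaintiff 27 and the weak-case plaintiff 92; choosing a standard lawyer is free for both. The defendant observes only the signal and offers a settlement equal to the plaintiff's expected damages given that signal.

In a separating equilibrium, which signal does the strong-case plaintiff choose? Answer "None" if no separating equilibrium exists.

Try strong-case → top litigator, weak-case → standard lawyer:
  If types separate, top litigator earns payment 192 and standard lawyer earns 87.
  Strong-case: top litigator gives 192 − 27 = 165; standard lawyer gives 87 − 0 = 87. No deviation. ✓
  Weak-case: standard lawyer gives 87 − 0 = 87; top litigator gives 192 − 92 = 100. Would deviate. ✗
Try strong-case → standard lawyer, weak-case → top litigator:
  If types separate, standard lawyer earns payment 192 and top litigator earns 87.
  Strong-case: standard lawyer gives 192 − 0 = 192; top litigator gives 87 − 27 = 60. No deviation. ✓
  Weak-case: top litigator gives 87 − 92 = -5; standard lawyer gives 192 − 0 = 192. Would deviate. ✗
Neither assignment is incentive-compatible.

None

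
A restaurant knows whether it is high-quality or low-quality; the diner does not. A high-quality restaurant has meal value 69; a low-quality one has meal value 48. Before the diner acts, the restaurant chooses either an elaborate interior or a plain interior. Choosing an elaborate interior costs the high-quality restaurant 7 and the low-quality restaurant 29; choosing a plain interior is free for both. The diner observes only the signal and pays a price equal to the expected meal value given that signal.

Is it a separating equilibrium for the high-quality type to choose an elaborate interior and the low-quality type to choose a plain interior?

If types separate, elaborate interior earns payment 69 and plain interior earns 48.
High-quality: elaborate interior gives 69 − 7 = 62; plain interior gives 48 − 0 = 48. No deviation. ✓
Low-quality: plain interior gives 48 − 0 = 48; elaborate interior gives 69 − 29 = 40. No deviation. ✓
Both incentive constraints hold.

Yes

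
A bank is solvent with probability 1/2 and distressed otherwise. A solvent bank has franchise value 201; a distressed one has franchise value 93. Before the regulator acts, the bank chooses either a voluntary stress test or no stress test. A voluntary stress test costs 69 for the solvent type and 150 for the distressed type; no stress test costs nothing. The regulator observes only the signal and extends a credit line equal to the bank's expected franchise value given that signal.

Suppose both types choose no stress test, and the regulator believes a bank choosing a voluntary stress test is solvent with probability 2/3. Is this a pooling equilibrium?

At the pooled signal (no stress test) the regulator holds the prior 1/2 and pays 1/2·201 + 1/2·93 = 147. Off-path (stress test) belief 2/3 gives 2/3·201 + 1/3·93 = 165.
Solvent: no stress test gives 147 − 0 = 147; stress test gives 165 − 69 = 96. Stays. ✓
Distressed: no stress test gives 147 − 0 = 147; stress test gives 165 − 150 = 15. Stays. ✓

Yes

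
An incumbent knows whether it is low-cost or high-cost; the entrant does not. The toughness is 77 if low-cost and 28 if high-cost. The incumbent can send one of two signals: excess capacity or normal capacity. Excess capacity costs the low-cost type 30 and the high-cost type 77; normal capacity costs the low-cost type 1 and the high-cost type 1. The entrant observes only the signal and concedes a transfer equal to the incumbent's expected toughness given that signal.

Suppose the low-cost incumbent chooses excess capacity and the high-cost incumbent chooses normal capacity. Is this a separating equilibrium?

Under separation the entrant infers type exactly: excess capacity → low-cost (pays 77), normal capacity → high-cost (pays 28).
Low-cost: excess capacity gives 77 − 30 = 47; normal capacity gives 28 − 1 = 27. No deviation. ✓
High-cost: normal capacity gives 28 − 1 = 27; excess capacity gives 77 − 77 = 0. No deviation. ✓
Both incentive constraints hold.

Yes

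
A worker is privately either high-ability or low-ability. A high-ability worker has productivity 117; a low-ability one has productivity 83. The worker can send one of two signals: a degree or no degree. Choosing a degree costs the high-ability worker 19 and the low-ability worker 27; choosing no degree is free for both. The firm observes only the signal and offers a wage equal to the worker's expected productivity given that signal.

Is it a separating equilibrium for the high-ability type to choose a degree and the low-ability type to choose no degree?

No

If types separate, degree earns payment 117 and no degree earns 83.
High-ability: degree gives 117 − 19 = 98; no degree gives 83 − 0 = 83. No deviation. ✓
Low-ability: no degree gives 83 − 0 = 83; degree gives 117 − 27 = 90. Would deviate. ✗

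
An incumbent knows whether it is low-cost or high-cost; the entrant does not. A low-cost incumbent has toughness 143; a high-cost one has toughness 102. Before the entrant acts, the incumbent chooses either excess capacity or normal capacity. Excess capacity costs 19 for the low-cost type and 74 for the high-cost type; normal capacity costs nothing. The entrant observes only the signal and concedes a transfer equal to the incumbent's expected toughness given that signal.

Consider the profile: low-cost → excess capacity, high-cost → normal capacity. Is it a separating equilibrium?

Yes

If types separate, excess capacity earns payment 143 and normal capacity earns 102.
Low-cost: excess capacity gives 143 − 19 = 124; normal capacity gives 102 − 0 = 102. No deviation. ✓
High-cost: normal capacity gives 102 − 0 = 102; excess capacity gives 143 − 74 = 69. No deviation. ✓
Neither type gains from mimicking the other.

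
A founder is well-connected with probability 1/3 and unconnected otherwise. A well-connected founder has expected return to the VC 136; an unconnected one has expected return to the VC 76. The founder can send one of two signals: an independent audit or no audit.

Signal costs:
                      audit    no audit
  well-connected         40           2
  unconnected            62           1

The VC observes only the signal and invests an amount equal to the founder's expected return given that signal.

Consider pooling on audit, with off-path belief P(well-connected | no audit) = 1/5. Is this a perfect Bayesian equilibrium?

No

At the pooled signal (audit) the VC holds the prior 1/3 and pays 1/3·136 + 2/3·76 = 96. Off-path (no audit) belief 1/5 gives 1/5·136 + 4/5·76 = 88.
Well-connected: audit gives 96 − 40 = 56; no audit gives 88 − 2 = 86. Deviates. ✗
Unconnected: audit gives 96 − 62 = 34; no audit gives 88 − 1 = 87. Deviates. ✗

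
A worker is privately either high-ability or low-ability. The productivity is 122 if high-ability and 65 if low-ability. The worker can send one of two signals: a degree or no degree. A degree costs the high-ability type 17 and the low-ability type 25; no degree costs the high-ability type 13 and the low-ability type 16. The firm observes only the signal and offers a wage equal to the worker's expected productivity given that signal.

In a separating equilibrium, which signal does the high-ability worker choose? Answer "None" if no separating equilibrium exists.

None

Try high-ability → degree, low-ability → no degree:
  If types separate, degree earns payment 122 and no degree earns 65.
  High-ability: degree gives 122 − 17 = 105; no degree gives 65 − 13 = 52. No deviation. ✓
  Low-ability: no degree gives 65 − 16 = 49; degree gives 122 − 25 = 97. Would deviate. ✗
Try high-ability → no degree, low-ability → degree:
  If types separate, no degree earns payment 122 and degree earns 65.
  High-ability: no degree gives 122 − 13 = 109; degree gives 65 − 17 = 48. No deviation. ✓
  Low-ability: degree gives 65 − 25 = 40; no degree gives 122 − 16 = 106. Would deviate. ✗
Neither assignment is incentive-compatible.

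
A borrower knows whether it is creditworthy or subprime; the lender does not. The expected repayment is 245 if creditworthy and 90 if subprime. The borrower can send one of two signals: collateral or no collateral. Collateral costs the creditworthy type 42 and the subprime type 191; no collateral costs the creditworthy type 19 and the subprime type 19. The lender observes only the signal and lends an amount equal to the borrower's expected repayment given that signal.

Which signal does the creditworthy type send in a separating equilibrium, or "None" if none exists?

collateral

Try creditworthy → collateral, subprime → no collateral:
  If types separate, collateral earns payment 245 and no collateral earns 90.
  Creditworthy: collateral gives 245 − 42 = 203; no collateral gives 90 − 19 = 71. No deviation. ✓
  Subprime: no collateral gives 90 − 19 = 71; collateral gives 245 − 191 = 54. No deviation. ✓
Both hold — the creditworthy type sends collateral.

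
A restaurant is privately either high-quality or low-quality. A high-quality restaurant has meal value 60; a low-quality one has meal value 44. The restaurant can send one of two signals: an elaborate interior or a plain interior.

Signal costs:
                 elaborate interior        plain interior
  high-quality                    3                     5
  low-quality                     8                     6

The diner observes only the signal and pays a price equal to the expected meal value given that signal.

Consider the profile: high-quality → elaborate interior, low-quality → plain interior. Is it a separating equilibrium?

No

If types separate, elaborate interior earns payment 60 and plain interior earns 44.
High-quality: elaborate interior gives 60 − 3 = 57; plain interior gives 44 − 5 = 39. No deviation. ✓
Low-quality: plain interior gives 44 − 6 = 38; elaborate interior gives 60 − 8 = 52. Would deviate. ✗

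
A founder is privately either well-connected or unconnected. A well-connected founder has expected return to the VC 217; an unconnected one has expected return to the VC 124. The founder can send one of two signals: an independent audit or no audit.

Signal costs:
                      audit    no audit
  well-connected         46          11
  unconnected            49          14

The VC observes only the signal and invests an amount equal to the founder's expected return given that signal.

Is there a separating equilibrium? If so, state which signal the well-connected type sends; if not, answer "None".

None

Try well-connected → audit, unconnected → no audit:
  If types separate, audit earns payment 217 and no audit earns 124.
  Well-connected: audit gives 217 − 46 = 171; no audit gives 124 − 11 = 113. No deviation. ✓
  Unconnected: no audit gives 124 − 14 = 110; audit gives 217 − 49 = 168. Would deviate. ✗
Try well-connected → no audit, unconnected → audit:
  If types separate, no audit earns payment 217 and audit earns 124.
  Well-connected: no audit gives 217 − 11 = 206; audit gives 124 − 46 = 78. No deviation. ✓
  Unconnected: audit gives 124 − 49 = 75; no audit gives 217 − 14 = 203. Would deviate. ✗
Neither assignment is incentive-compatible.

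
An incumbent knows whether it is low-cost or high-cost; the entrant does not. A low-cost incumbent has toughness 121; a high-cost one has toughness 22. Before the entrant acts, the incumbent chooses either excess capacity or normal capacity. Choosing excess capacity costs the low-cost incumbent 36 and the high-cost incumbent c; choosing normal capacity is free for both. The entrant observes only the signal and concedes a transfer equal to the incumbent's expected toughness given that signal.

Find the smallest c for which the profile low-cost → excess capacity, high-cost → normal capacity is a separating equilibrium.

99

Under separation: excess capacity → low-cost (pays 121); normal capacity → high-cost (pays 22).
Low-cost: 121 − 36 = 85 ≥ 22 − 0 = 22. Holds regardless of c. ✓
High-cost: 22 − 0 ≥ 121 − c, so c ≥ 121 − 22 = 99.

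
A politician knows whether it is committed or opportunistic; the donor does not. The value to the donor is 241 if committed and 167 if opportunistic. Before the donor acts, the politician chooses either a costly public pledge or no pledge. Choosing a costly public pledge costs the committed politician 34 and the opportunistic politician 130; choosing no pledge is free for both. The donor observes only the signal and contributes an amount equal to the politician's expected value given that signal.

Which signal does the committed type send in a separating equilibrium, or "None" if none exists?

Try committed → pledge, opportunistic → no pledge:
  If types separate, pledge earns payment 241 and no pledge earns 167.
  Committed: pledge gives 241 − 34 = 207; no pledge gives 167 − 0 = 167. No deviation. ✓
  Opportunistic: no pledge gives 167 − 0 = 167; pledge gives 241 − 130 = 111. No deviation. ✓
Both hold — the committed type sends pledge.

pledge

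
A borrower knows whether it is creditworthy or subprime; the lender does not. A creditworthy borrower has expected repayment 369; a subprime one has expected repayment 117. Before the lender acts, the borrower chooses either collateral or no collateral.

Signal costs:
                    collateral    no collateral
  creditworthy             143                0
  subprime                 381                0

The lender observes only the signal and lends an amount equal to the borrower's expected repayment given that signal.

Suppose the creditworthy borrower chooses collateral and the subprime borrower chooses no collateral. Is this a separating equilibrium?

Yes

If types separate, collateral earns payment 369 and no collateral earns 117.
Creditworthy: collateral gives 369 − 143 = 226; no collateral gives 117 − 0 = 117. No deviation. ✓
Subprime: no collateral gives 117 − 0 = 117; collateral gives 369 − 381 = -12. No deviation. ✓
Both incentive constraints hold.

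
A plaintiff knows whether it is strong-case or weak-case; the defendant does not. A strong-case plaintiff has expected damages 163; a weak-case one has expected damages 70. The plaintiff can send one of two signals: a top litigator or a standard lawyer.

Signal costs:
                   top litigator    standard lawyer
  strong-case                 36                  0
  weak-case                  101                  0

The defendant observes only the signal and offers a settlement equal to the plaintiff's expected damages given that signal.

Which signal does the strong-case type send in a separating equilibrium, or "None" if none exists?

Try strong-case → top litigator, weak-case → standard lawyer:
  Under separation the defendant infers type exactly: top litigator → strong-case (pays 163), standard lawyer → weak-case (pays 70).
  Strong-case: top litigator gives 163 − 36 = 127; standard lawyer gives 70 − 0 = 70. No deviation. ✓
  Weak-case: standard lawyer gives 70 − 0 = 70; top litigator gives 163 − 101 = 62. No deviation. ✓
Both hold — the strong-case type sends top litigator.

top litigator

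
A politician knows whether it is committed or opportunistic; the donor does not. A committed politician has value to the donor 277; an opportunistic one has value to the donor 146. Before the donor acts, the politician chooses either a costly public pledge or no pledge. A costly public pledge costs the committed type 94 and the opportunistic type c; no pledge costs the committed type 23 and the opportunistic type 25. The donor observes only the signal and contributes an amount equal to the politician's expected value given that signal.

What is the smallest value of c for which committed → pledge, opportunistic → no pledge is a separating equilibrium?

156

Under separation: pledge → committed (pays 277); no pledge → opportunistic (pays 146).
Committed: 277 − 94 = 183 ≥ 146 − 23 = 123. Holds regardless of c. ✓
Opportunistic: 146 − 25 ≥ 277 − c, so c ≥ 277 − 121 = 156.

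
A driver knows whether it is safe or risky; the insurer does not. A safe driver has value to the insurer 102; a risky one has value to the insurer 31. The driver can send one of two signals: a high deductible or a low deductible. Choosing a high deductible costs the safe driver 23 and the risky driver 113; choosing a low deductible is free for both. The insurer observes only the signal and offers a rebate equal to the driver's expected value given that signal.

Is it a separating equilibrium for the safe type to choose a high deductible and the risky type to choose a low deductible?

If types separate, high deductible earns payment 102 and low deductible earns 31.
Safe: high deductible gives 102 − 23 = 79; low deductible gives 31 − 0 = 31. No deviation. ✓
Risky: low deductible gives 31 − 0 = 31; high deductible gives 102 − 113 = -11. No deviation. ✓
Both incentive constraints hold.

Yes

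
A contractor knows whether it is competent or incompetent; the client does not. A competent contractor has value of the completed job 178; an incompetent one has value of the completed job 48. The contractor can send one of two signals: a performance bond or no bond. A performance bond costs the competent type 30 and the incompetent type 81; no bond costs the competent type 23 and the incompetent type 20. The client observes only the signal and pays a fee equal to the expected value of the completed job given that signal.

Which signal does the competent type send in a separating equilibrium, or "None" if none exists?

None

Try competent → bond, incompetent → no bond:
  Under separation the client infers type exactly: bond → competent (pays 178), no bond → incompetent (pays 48).
  Competent: bond gives 178 − 30 = 148; no bond gives 48 − 23 = 25. No deviation. ✓
  Incompetent: no bond gives 48 − 20 = 28; bond gives 178 − 81 = 97. Would deviate. ✗
Try competent → no bond, incompetent → bond:
  Under separation the client infers type exactly: no bond → competent (pays 178), bond → incompetent (pays 48).
  Competent: no bond gives 178 − 23 = 155; bond gives 48 − 30 = 18. No deviation. ✓
  Incompetent: bond gives 48 − 81 = -33; no bond gives 178 − 20 = 158. Would deviate. ✗
Neither assignment is incentive-compatible.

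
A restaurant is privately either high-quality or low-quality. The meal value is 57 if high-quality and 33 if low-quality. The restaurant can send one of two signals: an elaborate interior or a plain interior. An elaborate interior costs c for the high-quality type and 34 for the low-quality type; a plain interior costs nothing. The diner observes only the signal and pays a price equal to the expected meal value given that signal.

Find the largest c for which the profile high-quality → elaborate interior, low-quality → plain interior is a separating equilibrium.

Under separation: elaborate interior → high-quality (pays 57); plain interior → low-quality (pays 33).
Low-quality: 33 − 0 = 33 ≥ 57 − 34 = 23. Holds regardless of c. ✓
High-quality: 57 − c ≥ 33 − 0, so c ≤ 57 − 33 = 24.

24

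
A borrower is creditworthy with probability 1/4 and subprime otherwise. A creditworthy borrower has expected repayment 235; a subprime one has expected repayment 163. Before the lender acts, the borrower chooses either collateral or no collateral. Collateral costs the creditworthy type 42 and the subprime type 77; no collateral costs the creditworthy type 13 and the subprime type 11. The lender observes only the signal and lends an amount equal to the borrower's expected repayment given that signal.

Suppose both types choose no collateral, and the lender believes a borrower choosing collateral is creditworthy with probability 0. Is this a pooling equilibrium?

Yes

On the equilibrium path (no collateral) the lender holds the prior 1/4 and pays 1/4·235 + 3/4·163 = 181. Off-path (collateral) belief 0 gives 0·235 + 1·163 = 163.
Creditworthy: no collateral gives 181 − 13 = 168; collateral gives 163 − 42 = 121. Stays. ✓
Subprime: no collateral gives 181 − 11 = 170; collateral gives 163 − 77 = 86. Stays. ✓
Beliefs are Bayes-consistent on-path and both types best-respond.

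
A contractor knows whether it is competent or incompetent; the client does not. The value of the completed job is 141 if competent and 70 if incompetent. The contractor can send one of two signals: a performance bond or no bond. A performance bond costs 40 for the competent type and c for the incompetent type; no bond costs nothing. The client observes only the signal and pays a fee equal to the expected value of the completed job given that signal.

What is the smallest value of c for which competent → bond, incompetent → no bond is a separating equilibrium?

Under separation: bond → competent (pays 141); no bond → incompetent (pays 70).
Competent: 141 − 40 = 101 ≥ 70 − 0 = 70. Holds regardless of c. ✓
Incompetent: 70 − 0 ≥ 141 − c, so c ≥ 141 − 70 = 71.

71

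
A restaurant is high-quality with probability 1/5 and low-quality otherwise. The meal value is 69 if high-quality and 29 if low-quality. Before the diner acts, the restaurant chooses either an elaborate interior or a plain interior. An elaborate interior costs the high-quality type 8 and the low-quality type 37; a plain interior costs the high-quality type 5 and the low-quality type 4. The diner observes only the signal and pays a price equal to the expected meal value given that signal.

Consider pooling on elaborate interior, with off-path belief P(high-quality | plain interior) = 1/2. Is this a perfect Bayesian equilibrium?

At the pooled signal (elaborate interior) the diner holds the prior 1/5 and pays 1/5·69 + 4/5·29 = 37. Off-path (plain interior) belief 1/2 gives 1/2·69 + 1/2·29 = 49.
High-quality: elaborate interior gives 37 − 8 = 29; plain interior gives 49 − 5 = 44. Deviates. ✗
Low-quality: elaborate interior gives 37 − 37 = 0; plain interior gives 49 − 4 = 45. Deviates. ✗

No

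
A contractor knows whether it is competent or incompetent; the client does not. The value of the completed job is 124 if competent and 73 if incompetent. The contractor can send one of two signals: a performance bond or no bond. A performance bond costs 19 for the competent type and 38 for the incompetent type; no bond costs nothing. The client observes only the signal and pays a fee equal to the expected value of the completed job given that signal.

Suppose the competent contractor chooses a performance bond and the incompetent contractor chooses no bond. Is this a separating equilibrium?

No

If types separate, bond earns payment 124 and no bond earns 73.
Competent: bond gives 124 − 19 = 105; no bond gives 73 − 0 = 73. No deviation. ✓
Incompetent: no bond gives 73 − 0 = 73; bond gives 124 − 38 = 86. Would deviate. ✗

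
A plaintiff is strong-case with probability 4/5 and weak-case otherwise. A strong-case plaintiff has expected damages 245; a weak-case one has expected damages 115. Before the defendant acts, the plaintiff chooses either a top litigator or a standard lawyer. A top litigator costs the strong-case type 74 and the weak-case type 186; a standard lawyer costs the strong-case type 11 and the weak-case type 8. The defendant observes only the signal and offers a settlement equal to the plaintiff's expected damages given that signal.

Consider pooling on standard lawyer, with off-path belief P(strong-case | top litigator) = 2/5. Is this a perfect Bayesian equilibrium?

Yes

At the pooled signal (standard lawyer) the defendant holds the prior 4/5 and pays 4/5·245 + 1/5·115 = 219. Off-path (top litigator) belief 2/5 gives 2/5·245 + 3/5·115 = 167.
Strong-case: standard lawyer gives 219 − 11 = 208; top litigator gives 167 − 74 = 93. Stays. ✓
Weak-case: standard lawyer gives 219 − 8 = 211; top litigator gives 167 − 186 = -19. Stays. ✓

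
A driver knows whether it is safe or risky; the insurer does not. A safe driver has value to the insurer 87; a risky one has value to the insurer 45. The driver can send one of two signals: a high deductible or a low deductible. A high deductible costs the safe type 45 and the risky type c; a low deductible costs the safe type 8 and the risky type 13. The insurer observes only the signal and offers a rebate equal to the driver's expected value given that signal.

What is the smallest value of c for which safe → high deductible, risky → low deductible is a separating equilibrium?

55

Under separation: high deductible → safe (pays 87); low deductible → risky (pays 45).
Safe: 87 − 45 = 42 ≥ 45 − 8 = 37. Holds regardless of c. ✓
Risky: 45 − 13 ≥ 87 − c, so c ≥ 87 − 32 = 55.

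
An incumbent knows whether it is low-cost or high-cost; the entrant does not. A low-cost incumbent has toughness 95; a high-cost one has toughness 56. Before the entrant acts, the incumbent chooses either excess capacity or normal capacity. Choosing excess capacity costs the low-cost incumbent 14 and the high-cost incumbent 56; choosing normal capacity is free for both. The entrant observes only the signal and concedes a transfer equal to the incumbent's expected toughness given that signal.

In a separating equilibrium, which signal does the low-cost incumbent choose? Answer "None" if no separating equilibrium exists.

excess capacity

Try low-cost → excess capacity, high-cost → normal capacity:
  Under separation the entrant infers type exactly: excess capacity → low-cost (pays 95), normal capacity → high-cost (pays 56).
  Low-cost: excess capacity gives 95 − 14 = 81; normal capacity gives 56 − 0 = 56. No deviation. ✓
  High-cost: normal capacity gives 56 − 0 = 56; excess capacity gives 95 − 56 = 39. No deviation. ✓
Both hold — the low-cost type sends excess capacity.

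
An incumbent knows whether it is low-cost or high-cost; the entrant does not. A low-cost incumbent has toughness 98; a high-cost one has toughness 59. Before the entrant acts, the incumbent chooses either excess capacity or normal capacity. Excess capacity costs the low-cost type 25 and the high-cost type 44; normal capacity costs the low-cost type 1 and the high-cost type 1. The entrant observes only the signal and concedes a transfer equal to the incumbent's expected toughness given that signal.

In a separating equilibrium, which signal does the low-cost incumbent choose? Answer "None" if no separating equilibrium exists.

excess capacity

Try low-cost → excess capacity, high-cost → normal capacity:
  If types separate, excess capacity earns payment 98 and normal capacity earns 59.
  Low-cost: excess capacity gives 98 − 25 = 73; normal capacity gives 59 − 1 = 58. No deviation. ✓
  High-cost: normal capacity gives 59 − 1 = 58; excess capacity gives 98 − 44 = 54. No deviation. ✓
Both hold — the low-cost type sends excess capacity.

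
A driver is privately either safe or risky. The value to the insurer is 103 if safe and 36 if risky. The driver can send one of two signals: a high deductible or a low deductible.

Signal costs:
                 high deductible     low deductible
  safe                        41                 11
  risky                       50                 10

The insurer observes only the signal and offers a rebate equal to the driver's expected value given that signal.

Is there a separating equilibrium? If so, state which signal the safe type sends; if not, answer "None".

Try safe → high deductible, risky → low deductible:
  If types separate, high deductible earns payment 103 and low deductible earns 36.
  Safe: high deductible gives 103 − 41 = 62; low deductible gives 36 − 11 = 25. No deviation. ✓
  Risky: low deductible gives 36 − 10 = 26; high deductible gives 103 − 50 = 53. Would deviate. ✗
Try safe → low deductible, risky → high deductible:
  If types separate, low deductible earns payment 103 and high deductible earns 36.
  Safe: low deductible gives 103 − 11 = 92; high deductible gives 36 − 41 = -5. No deviation. ✓
  Risky: high deductible gives 36 − 50 = -14; low deductible gives 103 − 10 = 93. Would deviate. ✗
Neither assignment is incentive-compatible.

None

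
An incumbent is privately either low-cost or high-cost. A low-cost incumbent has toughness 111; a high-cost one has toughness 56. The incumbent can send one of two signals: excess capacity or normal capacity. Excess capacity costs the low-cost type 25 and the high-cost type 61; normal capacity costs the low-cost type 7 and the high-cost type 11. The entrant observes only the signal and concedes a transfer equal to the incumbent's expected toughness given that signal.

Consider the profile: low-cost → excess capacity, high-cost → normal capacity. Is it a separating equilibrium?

If types separate, excess capacity earns payment 111 and normal capacity earns 56.
Low-cost: excess capacity gives 111 − 25 = 86; normal capacity gives 56 − 7 = 49. No deviation. ✓
High-cost: normal capacity gives 56 − 11 = 45; excess capacity gives 111 − 61 = 50. Would deviate. ✗

No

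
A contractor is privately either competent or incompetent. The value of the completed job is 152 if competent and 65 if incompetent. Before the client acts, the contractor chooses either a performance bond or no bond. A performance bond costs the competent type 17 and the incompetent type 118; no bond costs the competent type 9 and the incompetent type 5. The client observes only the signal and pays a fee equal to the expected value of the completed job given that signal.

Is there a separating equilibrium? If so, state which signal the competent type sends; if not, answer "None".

Try competent → bond, incompetent → no bond:
  Under separation the client infers type exactly: bond → competent (pays 152), no bond → incompetent (pays 65).
  Competent: bond gives 152 − 17 = 135; no bond gives 65 − 9 = 56. No deviation. ✓
  Incompetent: no bond gives 65 − 5 = 60; bond gives 152 − 118 = 34. No deviation. ✓
Both hold — the competent type sends bond.

bond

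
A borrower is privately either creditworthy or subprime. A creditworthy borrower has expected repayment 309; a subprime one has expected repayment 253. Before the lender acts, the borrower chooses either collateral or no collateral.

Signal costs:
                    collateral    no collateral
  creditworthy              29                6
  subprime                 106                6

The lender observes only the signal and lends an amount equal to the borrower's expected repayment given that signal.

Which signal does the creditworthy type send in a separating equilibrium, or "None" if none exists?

Try creditworthy → collateral, subprime → no collateral:
  Under separation the lender infers type exactly: collateral → creditworthy (pays 309), no collateral → subprime (pays 253).
  Creditworthy: collateral gives 309 − 29 = 280; no collateral gives 253 − 6 = 247. No deviation. ✓
  Subprime: no collateral gives 253 − 6 = 247; collateral gives 309 − 106 = 203. No deviation. ✓
Both hold — the creditworthy type sends collateral.

collateral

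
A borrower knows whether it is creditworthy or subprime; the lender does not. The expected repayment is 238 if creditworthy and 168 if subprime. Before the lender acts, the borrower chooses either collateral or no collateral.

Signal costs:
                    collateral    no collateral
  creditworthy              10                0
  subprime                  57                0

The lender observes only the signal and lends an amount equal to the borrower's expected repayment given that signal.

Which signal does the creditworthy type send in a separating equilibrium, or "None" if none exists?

None

Try creditworthy → collateral, subprime → no collateral:
  If types separate, collateral earns payment 238 and no collateral earns 168.
  Creditworthy: collateral gives 238 − 10 = 228; no collateral gives 168 − 0 = 168. No deviation. ✓
  Subprime: no collateral gives 168 − 0 = 168; collateral gives 238 − 57 = 181. Would deviate. ✗
Try creditworthy → no collateral, subprime → collateral:
  If types separate, no collateral earns payment 238 and collateral earns 168.
  Creditworthy: no collateral gives 238 − 0 = 238; collateral gives 168 − 10 = 158. No deviation. ✓
  Subprime: collateral gives 168 − 57 = 111; no collateral gives 238 − 0 = 238. Would deviate. ✗
Neither assignment is incentive-compatible.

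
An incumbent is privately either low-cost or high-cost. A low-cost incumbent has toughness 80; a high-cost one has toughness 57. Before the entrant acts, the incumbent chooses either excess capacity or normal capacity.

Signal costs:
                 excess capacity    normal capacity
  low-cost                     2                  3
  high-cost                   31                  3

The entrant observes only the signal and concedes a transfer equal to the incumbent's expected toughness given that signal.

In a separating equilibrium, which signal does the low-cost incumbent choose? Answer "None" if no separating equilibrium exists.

Try low-cost → excess capacity, high-cost → normal capacity:
  Under separation the entrant infers type exactly: excess capacity → low-cost (pays 80), normal capacity → high-cost (pays 57).
  Low-cost: excess capacity gives 80 − 2 = 78; normal capacity gives 57 − 3 = 54. No deviation. ✓
  High-cost: normal capacity gives 57 − 3 = 54; excess capacity gives 80 − 31 = 49. No deviation. ✓
Both hold — the low-cost type sends excess capacity.

excess capacity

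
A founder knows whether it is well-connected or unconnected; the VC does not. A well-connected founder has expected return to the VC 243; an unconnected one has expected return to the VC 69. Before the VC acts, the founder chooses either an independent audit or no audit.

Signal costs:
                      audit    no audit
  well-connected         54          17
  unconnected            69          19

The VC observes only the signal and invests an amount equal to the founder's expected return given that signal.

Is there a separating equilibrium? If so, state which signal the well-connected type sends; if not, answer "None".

Try well-connected → audit, unconnected → no audit:
  Under separation the VC infers type exactly: audit → well-connected (pays 243), no audit → unconnected (pays 69).
  Well-connected: audit gives 243 − 54 = 189; no audit gives 69 − 17 = 52. No deviation. ✓
  Unconnected: no audit gives 69 − 19 = 50; audit gives 243 − 69 = 174. Would deviate. ✗
Try well-connected → no audit, unconnected → audit:
  Under separation the VC infers type exactly: no audit → well-connected (pays 243), audit → unconnected (pays 69).
  Well-connected: no audit gives 243 − 17 = 226; audit gives 69 − 54 = 15. No deviation. ✓
  Unconnected: audit gives 69 − 69 = 0; no audit gives 243 − 19 = 224. Would deviate. ✗
Neither assignment is incentive-compatible.

None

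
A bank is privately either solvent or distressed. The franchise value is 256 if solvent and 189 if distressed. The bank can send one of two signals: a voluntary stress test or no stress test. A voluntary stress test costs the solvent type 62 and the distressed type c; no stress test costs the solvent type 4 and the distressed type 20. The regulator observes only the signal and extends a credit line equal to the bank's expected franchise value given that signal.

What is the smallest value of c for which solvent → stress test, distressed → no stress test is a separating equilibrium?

87

Under separation: stress test → solvent (pays 256); no stress test → distressed (pays 189).
Solvent: 256 − 62 = 194 ≥ 189 − 4 = 185. Holds regardless of c. ✓
Distressed: 189 − 20 ≥ 256 − c, so c ≥ 256 − 169 = 87.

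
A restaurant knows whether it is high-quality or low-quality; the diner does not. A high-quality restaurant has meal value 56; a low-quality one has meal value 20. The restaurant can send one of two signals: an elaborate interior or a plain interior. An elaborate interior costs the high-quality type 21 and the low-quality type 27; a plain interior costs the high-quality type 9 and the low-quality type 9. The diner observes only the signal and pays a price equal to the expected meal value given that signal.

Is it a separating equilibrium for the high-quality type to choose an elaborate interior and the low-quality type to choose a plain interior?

If types separate, elaborate interior earns payment 56 and plain interior earns 20.
High-quality: elaborate interior gives 56 − 21 = 35; plain interior gives 20 − 9 = 11. No deviation. ✓
Low-quality: plain interior gives 20 − 9 = 11; elaborate interior gives 56 − 27 = 29. Would deviate. ✗

No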